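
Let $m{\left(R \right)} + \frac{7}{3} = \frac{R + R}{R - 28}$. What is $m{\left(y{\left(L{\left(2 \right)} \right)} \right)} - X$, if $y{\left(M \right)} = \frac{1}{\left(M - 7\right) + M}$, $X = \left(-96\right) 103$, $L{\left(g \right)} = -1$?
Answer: $\frac{7503227}{759} \approx 9885.7$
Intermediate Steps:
$X = -9888$
$y{\left(M \right)} = \frac{1}{-7 + 2 M}$ ($y{\left(M \right)} = \frac{1}{\left(-7 + M\right) + M} = \frac{1}{-7 + 2 M}$)
$m{\left(R \right)} = - \frac{7}{3} + \frac{2 R}{-28 + R}$ ($m{\left(R \right)} = - \frac{7}{3} + \frac{R + R}{R - 28} = - \frac{7}{3} + \frac{2 R}{-28 + R}$)
$m{\left(y{\left(L{\left(2 \right)} \right)} \right)} - X = \frac{196 - \frac{1}{-7 + 2 \left(-1\right)}}{3 \left(-28 + \frac{1}{-7 + 2 \left(-1\right)}\right)} - -9888 = \frac{196 - \frac{1}{-7 - 2}}{3 \left(-28 + \frac{1}{-7 - 2}\right)} + 9888 = \frac{196 - \frac{1}{-9}}{3 \left(-28 + \frac{1}{-9}\right)} + 9888 = \frac{196 - - \frac{1}{9}}{3 \left(-28 - \frac{1}{9}\right)} + 9888 = \frac{196 + \frac{1}{9}}{3 \left(- \frac{253}{9}\right)} + 9888 = \frac{1}{3} \left(- \frac{9}{253}\right) \frac{1765}{9} + 9888 = - \frac{1765}{759} + 9888 = \frac{7503227}{759}$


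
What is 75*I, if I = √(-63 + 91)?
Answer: 150*√7 ≈ 396.86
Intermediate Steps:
I = 2*√7 (I = √28 = 2*√7 ≈ 5.2915)
75*I = 75*(2*√7) = 150*√7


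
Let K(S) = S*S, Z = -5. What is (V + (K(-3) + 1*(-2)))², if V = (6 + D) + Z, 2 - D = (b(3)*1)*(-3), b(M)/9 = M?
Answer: 8281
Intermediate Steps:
b(M) = 9*M
D = 83 (D = 2 - (9*3)*1*(-3) = 2 - 27*1*(-3) = 2 - 27*(-3) = 2 - 1*(-81) = 2 + 81 = 83)
K(S) = S²
V = 84 (V = (6 + 83) - 5 = 89 - 5 = 84)
(V + (K(-3) + 1*(-2)))² = (84 + ((-3)² + 1*(-2)))² = (84 + (9 - 2))² = (84 + 7)² = 91² = 8281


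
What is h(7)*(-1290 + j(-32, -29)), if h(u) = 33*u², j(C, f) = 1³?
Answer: -2084313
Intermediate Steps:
j(C, f) = 1
h(7)*(-1290 + j(-32, -29)) = (33*7²)*(-1290 + 1) = (33*49)*(-1289) = 1617*(-1289) = -2084313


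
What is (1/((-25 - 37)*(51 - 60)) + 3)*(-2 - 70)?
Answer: -6700/31 ≈ -216.13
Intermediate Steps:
(1/((-25 - 37)*(51 - 60)) + 3)*(-2 - 70) = (1/(-62*(-9)) + 3)*(-72) = (1/558 + 3)*(-72) = (1675/558)*(-72) = -6700/31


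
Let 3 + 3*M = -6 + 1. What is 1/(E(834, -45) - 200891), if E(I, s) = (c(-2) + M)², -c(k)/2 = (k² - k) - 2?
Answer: -9/1806995 ≈ -4.9806e-6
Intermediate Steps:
c(k) = 4 - 2*k² + 2*k (c(k) = -2*((k² - k) - 2) = -2*(-2 + k² - k) = 4 - 2*k² + 2*k)
M = -8/3 (M = -1 + (-6 + 1)/3 = -1 + (⅓)*(-5) = -1 - 5/3 = -8/3 ≈ -2.6667)
E(I, s) = 1024/9 (E(I, s) = ((4 - 2*(-2)² + 2*(-2)) - 8/3)² = ((4 - 2*4 - 4) - 8/3)² = ((4 - 8 - 4) - 8/3)² = (-8 - 8/3)² = (-32/3)² = 1024/9)
1/(E(834, -45) - 200891) = 1/(1024/9 - 200891) = 1/(-1806995/9) = -9/1806995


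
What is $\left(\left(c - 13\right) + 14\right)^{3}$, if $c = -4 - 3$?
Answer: $-216$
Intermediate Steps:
$c = -7$ ($c = -4 - 3 = -7$)
$\left(\left(c - 13\right) + 14\right)^{3} = \left(\left(-7 - 13\right) + 14\right)^{3} = \left(-20 + 14\right)^{3} = \left(-6\right)^{3} = -216$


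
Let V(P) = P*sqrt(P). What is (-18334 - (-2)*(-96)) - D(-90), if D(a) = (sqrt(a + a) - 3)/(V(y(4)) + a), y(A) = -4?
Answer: (45 - 4*I)*(-1667343 - 148208*I + 6*I*sqrt(5))/4082 ≈ -18526.0 + 0.15084*I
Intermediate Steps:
V(P) = P**(3/2)
D(a) = (-3 + sqrt(2)*sqrt(a))/(a - 8*I) (D(a) = (sqrt(a + a) - 3)/((-4)**(3/2) + a) = (sqrt(2*a) - 3)/(-8*I + a) = (sqrt(2)*sqrt(a) - 3)/(a - 8*I) = (-3 + sqrt(2)*sqrt(a))/(a - 8*I))
(-18334 - (-2)*(-96)) - D(-90) = (-18334 - (-2)*(-96)) - (-3 + sqrt(2)*sqrt(-90))/(-90 - 8*I) = (-18334 - 1*192) - (-90 + 8*I)/8164*(-3 + sqrt(2)*(3*I*sqrt(10))) = (-18334 - 192) - (-90 + 8*I)/8164*(-3 + 6*I*sqrt(5)) = -18526 - (-90 + 8*I)*(-3 + 6*I*sqrt(5))/8164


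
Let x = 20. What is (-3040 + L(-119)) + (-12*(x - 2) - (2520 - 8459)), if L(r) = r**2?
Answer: 16844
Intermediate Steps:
(-3040 + L(-119)) + (-12*(x - 2) - (2520 - 8459)) = (-3040 + (-119)**2) + (-12*(20 - 2) - (2520 - 8459)) = (-3040 + 14161) + (-12*18 - 1*(-5939)) = 11121 + (-216 + 5939) = 11121 + 5723 = 16844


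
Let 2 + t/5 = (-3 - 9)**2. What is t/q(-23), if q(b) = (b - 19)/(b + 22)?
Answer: 355/21 ≈ 16.905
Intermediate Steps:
q(b) = (-19 + b)/(22 + b)
t = 710 (t = -10 + 5*(-3 - 9)**2 = -10 + 5*(-12)**2 = -10 + 5*144 = -10 + 720 = 710)
t/q(-23) = 710/(((-19 - 23)/(22 - 23))) = 710/((-42/(-1))) = 710/((-1*(-42))) = 710/42 = 710*(1/42) = 355/21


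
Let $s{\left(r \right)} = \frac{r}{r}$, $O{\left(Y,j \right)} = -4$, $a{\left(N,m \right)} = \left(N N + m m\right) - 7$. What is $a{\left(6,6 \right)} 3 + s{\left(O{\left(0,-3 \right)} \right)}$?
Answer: $196$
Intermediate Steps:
$a{\left(N,m \right)} = -7 + N^{2} + m^{2}$ ($a{\left(N,m \right)} = \left(N^{2} + m^{2}\right) - 7 = -7 + N^{2} + m^{2}$)
$s{\left(r \right)} = 1$
$a{\left(6,6 \right)} 3 + s{\left(O{\left(0,-3 \right)} \right)} = \left(-7 + 6^{2} + 6^{2}\right) 3 + 1 = \left(-7 + 36 + 36\right) 3 + 1 = 65 \cdot 3 + 1 = 195 + 1 = 196$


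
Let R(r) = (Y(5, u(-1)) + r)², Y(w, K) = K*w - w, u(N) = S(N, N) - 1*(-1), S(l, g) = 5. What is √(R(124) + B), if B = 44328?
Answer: √66529 ≈ 257.93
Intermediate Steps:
u(N) = 6 (u(N) = 5 - 1*(-1) = 5 + 1 = 6)
Y(w, K) = -w + K*w
R(r) = (25 + r)² (R(r) = (5*(-1 + 6) + r)² = (5*5 + r)² = (25 + r)²)
√(R(124) + B) = √((25 + 124)² + 44328) = √(149² + 44328) = √(22201 + 44328) = √66529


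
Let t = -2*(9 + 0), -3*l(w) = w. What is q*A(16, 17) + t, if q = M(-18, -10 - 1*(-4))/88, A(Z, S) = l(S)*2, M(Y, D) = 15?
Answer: -877/44 ≈ -19.932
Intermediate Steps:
l(w) = -w/3
A(Z, S) = -2*S/3 (A(Z, S) = -S/3*2 = -2*S/3)
t = -18 (t = -2*9 = -18)
q = 15/88 ≈ 0.17045
q*A(16, 17) + t = 15*(-⅔*17)/88 - 18 = (15/88)*(-34/3) - 18 = -85/44 - 18 = -877/44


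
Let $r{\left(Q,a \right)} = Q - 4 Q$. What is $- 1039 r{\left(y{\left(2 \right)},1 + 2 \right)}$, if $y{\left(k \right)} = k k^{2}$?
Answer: $24936$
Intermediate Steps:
$y{\left(k \right)} = k^{3}$
$r{\left(Q,a \right)} = - 3 Q$
$- 1039 r{\left(y{\left(2 \right)},1 + 2 \right)} = - 1039 \left(- 3 \cdot 2^{3}\right) = - 1039 \left(\left(-3\right) 8\right) = \left(-1039\right) \left(-24\right) = 24936$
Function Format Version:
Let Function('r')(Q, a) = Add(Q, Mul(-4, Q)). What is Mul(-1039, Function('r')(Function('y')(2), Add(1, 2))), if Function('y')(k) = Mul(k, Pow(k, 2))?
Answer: 24936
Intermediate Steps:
Function('y')(k) = Pow(k, 3)
Function('r')(Q, a) = Mul(-3, Q)
Mul(-1039, Function('r')(Function('y')(2), Add(1, 2))) = Mul(-1039, Mul(-3, Pow(2, 3))) = Mul(-1039, Mul(-3, 8)) = Mul(-1039, -24) = 24936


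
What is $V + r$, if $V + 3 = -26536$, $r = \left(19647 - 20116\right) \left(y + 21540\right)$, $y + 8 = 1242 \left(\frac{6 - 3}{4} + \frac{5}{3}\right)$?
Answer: $- \frac{23065501}{2} \approx -1.1533 \cdot 10^{7}$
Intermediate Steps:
$y = \frac{5987}{2}$ ($y = -8 + 1242 \left(\frac{6 - 3}{4} + \frac{5}{3}\right) = -8 + 1242 \left(3 \cdot \frac{1}{4} + 5 \cdot \frac{1}{3}\right) = -8 + 1242 \left(\frac{3}{4} + \frac{5}{3}\right) = -8 + 1242 \cdot \frac{29}{12} = -8 + \frac{6003}{2} = \frac{5987}{2} \approx 2993.5$)
$r = - \frac{23012423}{2}$ ($r = \left(19647 - 20116\right) \left(\frac{5987}{2} + 21540\right) = \left(-469\right) \frac{49067}{2} = - \frac{23012423}{2} \approx -1.1506 \cdot 10^{7}$)
$V = -26539$ ($V = -3 - 26536 = -26539$)
$V + r = -26539 - \frac{23012423}{2} = - \frac{23065501}{2}$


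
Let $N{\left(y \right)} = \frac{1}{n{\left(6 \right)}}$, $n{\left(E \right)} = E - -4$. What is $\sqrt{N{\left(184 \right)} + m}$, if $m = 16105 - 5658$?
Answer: $\frac{\sqrt{1044710}}{10} \approx 102.21$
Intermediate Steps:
$m = 10447$ ($m = 16105 - 5658 = 10447$)
$n{\left(E \right)} = 4 + E$ ($n{\left(E \right)} = E + 4 = 4 + E$)
$N{\left(y \right)} = \frac{1}{10}$ ($N{\left(y \right)} = \frac{1}{4 + 6} = \frac{1}{10}$)
$\sqrt{N{\left(184 \right)} + m} = \sqrt{\frac{1}{10} + 10447} = \sqrt{\frac{104471}{10}} = \frac{\sqrt{1044710}}{10}$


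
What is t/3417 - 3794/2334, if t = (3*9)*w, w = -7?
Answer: -2234204/1329213 ≈ -1.6808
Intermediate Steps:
t = -189 (t = (3*9)*(-7) = 27*(-7) = -189)
t/3417 - 3794/2334 = -189/3417 - 3794/2334 = -189*1/3417 - 3794*1/2334 = -63/1139 - 1897/1167 = -2234204/1329213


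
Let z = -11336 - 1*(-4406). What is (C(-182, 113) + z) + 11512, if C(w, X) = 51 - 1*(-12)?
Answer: 4645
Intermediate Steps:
C(w, X) = 63 (C(w, X) = 51 + 12 = 63)
z = -6930 (z = -11336 + 4406 = -6930)
(C(-182, 113) + z) + 11512 = (63 - 6930) + 11512 = -6867 + 11512 = 4645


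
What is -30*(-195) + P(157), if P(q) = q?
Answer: 6007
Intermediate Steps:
-30*(-195) + P(157) = -30*(-195) + 157 = 5850 + 157 = 6007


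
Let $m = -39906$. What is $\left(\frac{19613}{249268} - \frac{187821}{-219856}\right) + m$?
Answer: $- \frac{546729999592723}{13700766352} \approx -39905.0$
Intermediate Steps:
$\left(\frac{19613}{249268} - \frac{187821}{-219856}\right) + m = \left(\frac{19613}{249268} - \frac{187821}{-219856}\right) - 39906 = \left(19613 \cdot \frac{1}{249268} - - \frac{187821}{219856}\right) - 39906 = \left(\frac{19613}{249268} + \frac{187821}{219856}\right) - 39906 = \frac{12782450189}{13700766352} - 39906 = - \frac{546729999592723}{13700766352}$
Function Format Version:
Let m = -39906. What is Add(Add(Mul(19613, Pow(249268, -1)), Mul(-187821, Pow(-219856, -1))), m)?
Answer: Rational(-546729999592723, 13700766352) ≈ -39905.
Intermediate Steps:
Add(Add(Mul(19613, Pow(249268, -1)), Mul(-187821, Pow(-219856, -1))), m) = Add(Add(Mul(19613, Pow(249268, -1)), Mul(-187821, Pow(-219856, -1))), -39906) = Add(Add(Mul(19613, Rational(1, 249268)), Mul(-187821, Rational(-1, 219856))), -39906) = Add(Add(Rational(19613, 249268), Rational(187821, 219856)), -39906) = Add(Rational(12782450189, 13700766352), -39906) = Rational(-546729999592723, 13700766352)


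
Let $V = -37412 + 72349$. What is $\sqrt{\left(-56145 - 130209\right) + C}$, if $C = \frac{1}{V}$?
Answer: $\frac{i \sqrt{4642093233961}}{4991} \approx 431.69 i$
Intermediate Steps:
$V = 34937$
$C = \frac{1}{34937} \approx 2.8623 \cdot 10^{-5}$
$\sqrt{\left(-56145 - 130209\right) + C} = \sqrt{\left(-56145 - 130209\right) + \frac{1}{34937}} = \sqrt{-186354 + \frac{1}{34937}} = \sqrt{- \frac{6510649697}{34937}} = \frac{i \sqrt{4642093233961}}{4991}$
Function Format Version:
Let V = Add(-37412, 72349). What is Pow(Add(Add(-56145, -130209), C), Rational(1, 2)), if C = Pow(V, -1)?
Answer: Mul(Rational(1, 4991), I, Pow(4642093233961, Rational(1, 2))) ≈ Mul(431.69, I)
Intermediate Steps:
V = 34937
C = Rational(1, 34937) (C = Pow(34937, -1) = Rational(1, 34937) ≈ 2.8623e-5)
Pow(Add(Add(-56145, -130209), C), Rational(1, 2)) = Pow(Add(Add(-56145, -130209), Rational(1, 34937)), Rational(1, 2)) = Pow(Add(-186354, Rational(1, 34937)), Rational(1, 2)) = Pow(Rational(-6510649697, 34937), Rational(1, 2)) = Mul(Rational(1, 4991), I, Pow(4642093233961, Rational(1, 2)))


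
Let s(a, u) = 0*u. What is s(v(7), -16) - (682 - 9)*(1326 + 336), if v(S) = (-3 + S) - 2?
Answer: -1118526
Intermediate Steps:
v(S) = -5 + S
s(a, u) = 0
s(v(7), -16) - (682 - 9)*(1326 + 336) = 0 - (682 - 9)*(1326 + 336) = 0 - 673*1662 = 0 - 1*1118526 = 0 - 1118526 = -1118526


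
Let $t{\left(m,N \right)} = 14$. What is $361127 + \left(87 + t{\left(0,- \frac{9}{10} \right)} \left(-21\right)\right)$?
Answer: $360920$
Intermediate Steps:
$361127 + \left(87 + t{\left(0,- \frac{9}{10} \right)} \left(-21\right)\right) = 361127 + \left(87 + 14 \left(-21\right)\right) = 361127 + \left(87 - 294\right) = 361127 - 207 = 360920$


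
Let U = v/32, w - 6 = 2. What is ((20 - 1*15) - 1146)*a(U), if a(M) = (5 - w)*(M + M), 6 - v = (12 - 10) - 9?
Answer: 44499/16 ≈ 2781.2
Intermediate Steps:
v = 13 (v = 6 - ((12 - 10) - 9) = 6 - (2 - 9) = 6 - 1*(-7) = 6 + 7 = 13)
w = 8 (w = 6 + 2 = 8)
U = 13/32 ≈ 0.40625
a(M) = -6*M (a(M) = (5 - 1*8)*(M + M) = (5 - 8)*(2*M) = -6*M)
((20 - 1*15) - 1146)*a(U) = ((20 - 1*15) - 1146)*(-6*13/32) = ((20 - 15) - 1146)*(-39/16) = (5 - 1146)*(-39/16) = -1141*(-39/16) = 44499/16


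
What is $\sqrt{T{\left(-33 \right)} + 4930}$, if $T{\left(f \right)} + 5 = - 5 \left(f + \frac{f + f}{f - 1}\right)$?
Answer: $\frac{\sqrt{1468205}}{17} \approx 71.276$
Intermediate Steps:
$T{\left(f \right)} = -5 - 5 f - \frac{10 f}{-1 + f}$ ($T{\left(f \right)} = -5 - 5 \left(f + \frac{f + f}{f - 1}\right) = -5 - 5 \left(f + \frac{2 f}{-1 + f}\right) = -5 - \left(5 f + \frac{10 f}{-1 + f}\right) = -5 - 5 f - \frac{10 f}{-1 + f}$)
$\sqrt{T{\left(-33 \right)} + 4930} = \sqrt{\frac{5 \left(1 - \left(-33\right)^{2} - -66\right)}{-1 - 33} + 4930} = \sqrt{\frac{5 \left(1 - 1089 + 66\right)}{-34} + 4930} = \sqrt{5 \left(- \frac{1}{34}\right) \left(1 - 1089 + 66\right) + 4930} = \sqrt{5 \left(- \frac{1}{34}\right) \left(-1022\right) + 4930} = \sqrt{\frac{2555}{17} + 4930} = \sqrt{\frac{86365}{17}} = \frac{\sqrt{1468205}}{17}$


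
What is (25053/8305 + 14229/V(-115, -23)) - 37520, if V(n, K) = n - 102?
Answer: -2184861824/58135 ≈ -37583.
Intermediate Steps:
V(n, K) = -102 + n
(25053/8305 + 14229/V(-115, -23)) - 37520 = (25053/8305 + 14229/(-102 - 115)) - 37520 = (25053*(1/8305) + 14229/(-217)) - 37520 = (25053/8305 + 14229*(-1/217)) - 37520 = (25053/8305 - 459/7) - 37520 = -3636624/58135 - 37520 = -2184861824/58135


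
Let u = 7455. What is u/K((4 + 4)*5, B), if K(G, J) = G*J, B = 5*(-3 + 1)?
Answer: -1491/80 ≈ -18.638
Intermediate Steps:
B = -10 (B = 5*(-2) = -10)
u/K((4 + 4)*5, B) = 7455/((((4 + 4)*5)*(-10))) = 7455/(((8*5)*(-10))) = 7455/((40*(-10))) = 7455/(-400) = 7455*(-1/400) = -1491/80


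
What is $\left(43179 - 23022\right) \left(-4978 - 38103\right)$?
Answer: $-868383717$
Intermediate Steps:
$\left(43179 - 23022\right) \left(-4978 - 38103\right) = 20157 \left(-43081\right) = -868383717$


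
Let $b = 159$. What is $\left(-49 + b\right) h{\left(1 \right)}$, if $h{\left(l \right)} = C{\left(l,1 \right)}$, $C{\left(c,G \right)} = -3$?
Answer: $-330$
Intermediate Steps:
$h{\left(l \right)} = -3$
$\left(-49 + b\right) h{\left(1 \right)} = \left(-49 + 159\right) \left(-3\right) = 110 \left(-3\right) = -330$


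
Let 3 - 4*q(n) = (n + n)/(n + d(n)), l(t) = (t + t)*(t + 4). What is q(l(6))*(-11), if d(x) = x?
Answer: -11/2 ≈ -5.5000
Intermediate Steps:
l(t) = 2*t*(4 + t) (l(t) = (2*t)*(4 + t) = 2*t*(4 + t))
q(n) = 1/2 (q(n) = 3/4 - (n + n)/(4*(n + n)) = 3/4 - 2*n/(4*(2*n)) = 3/4 - 2*n*1/(2*n)/4 = 3/4 - 1/4*1 = 3/4 - 1/4 = 1/2)
q(l(6))*(-11) = (1/2)*(-11) = -11/2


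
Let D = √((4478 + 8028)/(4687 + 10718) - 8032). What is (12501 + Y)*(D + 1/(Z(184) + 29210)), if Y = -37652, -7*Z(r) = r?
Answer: -176057/204286 - 25151*I*√11277595230/1185 ≈ -0.86182 - 2.254e+6*I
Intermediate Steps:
Z(r) = -r/7
D = I*√11277595230/1185 (D = √(12506/15405 - 8032) = √(12506*(1/15405) - 8032) = √(962/1185 - 8032) = √(-9516958/1185) = I*√11277595230/1185 ≈ 89.617*I)
(12501 + Y)*(D + 1/(Z(184) + 29210)) = (12501 - 37652)*(I*√11277595230/1185 + 1/(-⅐*184 + 29210)) = -25151*(I*√11277595230/1185 + 1/(-184/7 + 29210)) = -25151*(I*√11277595230/1185 + 1/(204286/7)) = -25151*(I*√11277595230/1185 + 7/204286) = -25151*(7/204286 + I*√11277595230/1185) = -176057/204286 - 25151*I*√11277595230/1185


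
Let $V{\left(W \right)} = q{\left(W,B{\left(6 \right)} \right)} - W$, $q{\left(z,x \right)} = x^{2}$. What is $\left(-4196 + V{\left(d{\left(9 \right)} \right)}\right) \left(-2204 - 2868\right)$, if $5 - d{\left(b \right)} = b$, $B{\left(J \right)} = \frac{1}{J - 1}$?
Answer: $\frac{531540528}{25} \approx 2.1262 \cdot 10^{7}$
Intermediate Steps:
$B{\left(J \right)} = \frac{1}{-1 + J}$
$d{\left(b \right)} = 5 - b$
$V{\left(W \right)} = \frac{1}{25} - W$ ($V{\left(W \right)} = \left(\frac{1}{-1 + 6}\right)^{2} - W = \left(\frac{1}{5}\right)^{2} - W = \frac{1}{25} - W$)
$\left(-4196 + V{\left(d{\left(9 \right)} \right)}\right) \left(-2204 - 2868\right) = \left(-4196 + \left(\frac{1}{25} - \left(5 - 9\right)\right)\right) \left(-2204 - 2868\right) = \left(-4196 + \left(\frac{1}{25} - \left(5 - 9\right)\right)\right) \left(-5072\right) = \left(-4196 + \left(\frac{1}{25} - -4\right)\right) \left(-5072\right) = \left(-4196 + \left(\frac{1}{25} + 4\right)\right) \left(-5072\right) = \left(-4196 + \frac{101}{25}\right) \left(-5072\right) = \left(- \frac{104799}{25}\right) \left(-5072\right) = \frac{531540528}{25}$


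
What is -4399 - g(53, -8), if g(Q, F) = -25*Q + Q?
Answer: -3127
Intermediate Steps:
g(Q, F) = -24*Q
-4399 - g(53, -8) = -4399 - (-24)*53 = -4399 - 1*(-1272) = -4399 + 1272 = -3127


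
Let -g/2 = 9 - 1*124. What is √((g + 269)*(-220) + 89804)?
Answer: 2*I*√4994 ≈ 141.34*I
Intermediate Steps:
g = 230 (g = -2*(9 - 1*124) = -2*(9 - 124) = -2*(-115) = 230)
√((g + 269)*(-220) + 89804) = √((230 + 269)*(-220) + 89804) = √(499*(-220) + 89804) = √(-109780 + 89804) = √(-19976) = 2*I*√4994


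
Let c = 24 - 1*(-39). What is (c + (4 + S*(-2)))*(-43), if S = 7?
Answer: -2279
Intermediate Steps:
c = 63 (c = 24 + 39 = 63)
(c + (4 + S*(-2)))*(-43) = (63 + (4 + 7*(-2)))*(-43) = (63 + (4 - 14))*(-43) = (63 - 10)*(-43) = 53*(-43) = -2279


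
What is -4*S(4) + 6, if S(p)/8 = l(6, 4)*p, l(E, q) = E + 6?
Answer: -1530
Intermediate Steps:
l(E, q) = 6 + E
S(p) = 96*p (S(p) = 8*((6 + 6)*p) = 8*(12*p) = 96*p)
-4*S(4) + 6 = -384*4 + 6 = -4*384 + 6 = -1536 + 6 = -1530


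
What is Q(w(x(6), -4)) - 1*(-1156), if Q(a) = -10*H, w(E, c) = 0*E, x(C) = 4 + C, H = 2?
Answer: 1136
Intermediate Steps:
w(E, c) = 0
Q(a) = -20 (Q(a) = -10*2 = -20)
Q(w(x(6), -4)) - 1*(-1156) = -20 - 1*(-1156) = -20 + 1156 = 1136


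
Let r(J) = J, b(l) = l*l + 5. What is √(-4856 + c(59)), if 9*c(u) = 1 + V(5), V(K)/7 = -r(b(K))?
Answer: I*√43913/3 ≈ 69.851*I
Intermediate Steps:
b(l) = 5 + l² (b(l) = l² + 5 = 5 + l²)
V(K) = -35 - 7*K² (V(K) = 7*(-(5 + K²)) = 7*(-5 - K²) = -35 - 7*K²)
c(u) = -209/9 (c(u) = (1 + (-35 - 7*5²))/9 = (1 + (-35 - 7*25))/9 = (1 + (-35 - 175))/9 = (1 - 210)/9 = (⅑)*(-209) = -209/9)
√(-4856 + c(59)) = √(-4856 - 209/9) = √(-43913/9) = I*√43913/3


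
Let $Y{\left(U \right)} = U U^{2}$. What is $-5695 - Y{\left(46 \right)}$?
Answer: $-103031$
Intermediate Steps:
$Y{\left(U \right)} = U^{3}$
$-5695 - Y{\left(46 \right)} = -5695 - 46^{3} = -5695 - 97336 = -103031$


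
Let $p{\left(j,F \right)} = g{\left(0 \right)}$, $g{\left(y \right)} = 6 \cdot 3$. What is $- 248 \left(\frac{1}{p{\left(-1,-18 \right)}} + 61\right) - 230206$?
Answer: $- \frac{2208130}{9} \approx -2.4535 \cdot 10^{5}$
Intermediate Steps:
$g{\left(y \right)} = 18$
$p{\left(j,F \right)} = 18$
$- 248 \left(\frac{1}{p{\left(-1,-18 \right)}} + 61\right) - 230206 = - 248 \left(\frac{1}{18} + 61\right) - 230206 = \left(-248\right) \frac{1099}{18} - 230206 = - \frac{136276}{9} - 230206 = - \frac{2208130}{9}$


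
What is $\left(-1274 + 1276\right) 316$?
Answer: $632$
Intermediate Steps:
$\left(-1274 + 1276\right) 316 = 2 \cdot 316 = 632$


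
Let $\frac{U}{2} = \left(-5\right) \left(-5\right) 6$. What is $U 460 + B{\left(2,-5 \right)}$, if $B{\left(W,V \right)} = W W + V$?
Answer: $137999$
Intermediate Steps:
$U = 300$ ($U = 2 \left(-5\right) \left(-5\right) 6 = 2 \cdot 25 \cdot 6 = 2 \cdot 150 = 300$)
$B{\left(W,V \right)} = V + W^{2}$ ($B{\left(W,V \right)} = W^{2} + V = V + W^{2}$)
$U 460 + B{\left(2,-5 \right)} = 300 \cdot 460 - \left(5 - 2^{2}\right) = 138000 + \left(-5 + 4\right) = 138000 - 1 = 137999$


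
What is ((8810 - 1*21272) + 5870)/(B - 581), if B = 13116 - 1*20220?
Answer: 6592/7685 ≈ 0.85777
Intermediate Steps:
B = -7104 (B = 13116 - 20220 = -7104)
((8810 - 1*21272) + 5870)/(B - 581) = ((8810 - 1*21272) + 5870)/(-7104 - 581) = ((8810 - 21272) + 5870)/(-7685) = (-12462 + 5870)*(-1/7685) = -6592*(-1/7685) = 6592/7685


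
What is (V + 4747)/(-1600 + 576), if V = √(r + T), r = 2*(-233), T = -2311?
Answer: -4747/1024 - I*√2777/1024 ≈ -4.6357 - 0.051462*I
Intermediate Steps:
r = -466
V = I*√2777 (V = √(-466 - 2311) = √(-2777) = I*√2777 ≈ 52.697*I)
(V + 4747)/(-1600 + 576) = (I*√2777 + 4747)/(-1600 + 576) = (4747 + I*√2777)/(-1024) = (4747 + I*√2777)*(-1/1024) = -4747/1024 - I*√2777/1024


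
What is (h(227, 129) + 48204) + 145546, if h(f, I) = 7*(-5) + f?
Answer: 193942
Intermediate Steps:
h(f, I) = -35 + f
(h(227, 129) + 48204) + 145546 = ((-35 + 227) + 48204) + 145546 = (192 + 48204) + 145546 = 48396 + 145546 = 193942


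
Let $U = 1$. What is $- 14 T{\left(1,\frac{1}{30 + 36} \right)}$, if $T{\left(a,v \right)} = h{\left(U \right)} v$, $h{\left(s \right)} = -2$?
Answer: $\frac{14}{33} \approx 0.42424$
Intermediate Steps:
$T{\left(a,v \right)} = - 2 v$
$- 14 T{\left(1,\frac{1}{30 + 36} \right)} = - 14 \left(- \frac{2}{30 + 36}\right) = - 14 \left(- \frac{2}{66}\right) = - 14 \left(\left(-2\right) \frac{1}{66}\right) = \left(-14\right) \left(- \frac{1}{33}\right) = \frac{14}{33}$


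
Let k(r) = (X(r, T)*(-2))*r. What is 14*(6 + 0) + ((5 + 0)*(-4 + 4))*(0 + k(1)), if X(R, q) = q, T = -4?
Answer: 84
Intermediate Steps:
k(r) = 8*r (k(r) = (-4*(-2))*r = 8*r)
14*(6 + 0) + ((5 + 0)*(-4 + 4))*(0 + k(1)) = 14*(6 + 0) + ((5 + 0)*(-4 + 4))*(0 + 8*1) = 14*6 + (5*0)*(0 + 8) = 84 + 0*8 = 84 + 0 = 84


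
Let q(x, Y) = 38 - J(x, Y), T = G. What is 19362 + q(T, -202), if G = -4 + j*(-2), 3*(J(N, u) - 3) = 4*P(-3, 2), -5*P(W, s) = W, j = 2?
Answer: 96981/5 ≈ 19396.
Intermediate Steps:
P(W, s) = -W/5
J(N, u) = 19/5 (J(N, u) = 3 + (4*(-⅕*(-3)))/3 = 3 + (4*(⅗))/3 = 3 + (⅓)*(12/5) = 3 + ⅘ = 19/5)
G = -8 (G = -4 + 2*(-2) = -4 - 4 = -8)
T = -8
q(x, Y) = 171/5 (q(x, Y) = 38 - 1*19/5 = 38 - 19/5 = 171/5)
19362 + q(T, -202) = 19362 + 171/5 = 96981/5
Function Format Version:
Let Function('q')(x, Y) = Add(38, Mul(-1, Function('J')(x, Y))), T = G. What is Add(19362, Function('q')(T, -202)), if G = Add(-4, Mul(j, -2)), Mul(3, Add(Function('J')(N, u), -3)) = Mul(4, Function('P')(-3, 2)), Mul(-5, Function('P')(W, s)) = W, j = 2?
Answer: Rational(96981, 5) ≈ 19396.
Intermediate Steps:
Function('P')(W, s) = Mul(Rational(-1, 5), W)
Function('J')(N, u) = Rational(19, 5) (Function('J')(N, u) = Add(3, Mul(Rational(1, 3), Mul(4, Mul(Rational(-1, 5), -3)))) = Add(3, Mul(Rational(1, 3), Mul(4, Rational(3, 5)))) = Add(3, Mul(Rational(1, 3), Rational(12, 5))) = Add(3, Rational(4, 5)) = Rational(19, 5))
G = -8 (G = Add(-4, Mul(2, -2)) = Add(-4, -4) = -8)
T = -8
Function('q')(x, Y) = Rational(171, 5) (Function('q')(x, Y) = Add(38, Mul(-1, Rational(19, 5))) = Add(38, Rational(-19, 5)) = Rational(171, 5))
Add(19362, Function('q')(T, -202)) = Add(19362, Rational(171, 5)) = Rational(96981, 5)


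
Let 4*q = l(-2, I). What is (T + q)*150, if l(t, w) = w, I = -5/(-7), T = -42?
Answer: -87825/14 ≈ -6273.2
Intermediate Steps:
I = 5/7 (I = -5*(-⅐) = 5/7 ≈ 0.71429)
q = 5/28 (q = (¼)*(5/7) = 5/28 ≈ 0.17857)
(T + q)*150 = (-42 + 5/28)*150 = -1171/28*150 = -87825/14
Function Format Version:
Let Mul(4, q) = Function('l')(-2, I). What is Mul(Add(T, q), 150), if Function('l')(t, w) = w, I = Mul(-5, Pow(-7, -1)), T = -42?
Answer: Rational(-87825, 14) ≈ -6273.2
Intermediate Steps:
I = Rational(5, 7) (I = Mul(-5, Rational(-1, 7)) = Rational(5, 7) ≈ 0.71429)
q = Rational(5, 28) (q = Mul(Rational(1, 4), Rational(5, 7)) = Rational(5, 28) ≈ 0.17857)
Mul(Add(T, q), 150) = Mul(Add(-42, Rational(5, 28)), 150) = Mul(Rational(-1171, 28), 150) = Rational(-87825, 14)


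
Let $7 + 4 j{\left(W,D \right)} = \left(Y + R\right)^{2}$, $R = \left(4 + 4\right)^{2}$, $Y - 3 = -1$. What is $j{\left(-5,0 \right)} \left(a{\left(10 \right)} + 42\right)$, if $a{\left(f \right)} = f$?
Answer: $56537$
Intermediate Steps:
$Y = 2$ ($Y = 3 - 1 = 2$)
$R = 64$ ($R = 8^{2} = 64$)
$j{\left(W,D \right)} = \frac{4349}{4}$ ($j{\left(W,D \right)} = - \frac{7}{4} + \frac{\left(2 + 64\right)^{2}}{4} = - \frac{7}{4} + \frac{66^{2}}{4} = - \frac{7}{4} + \frac{1}{4} \cdot 4356 = - \frac{7}{4} + 1089 = \frac{4349}{4}$)
$j{\left(-5,0 \right)} \left(a{\left(10 \right)} + 42\right) = \frac{4349 \left(10 + 42\right)}{4} = \frac{4349}{4} \cdot 52 = 56537$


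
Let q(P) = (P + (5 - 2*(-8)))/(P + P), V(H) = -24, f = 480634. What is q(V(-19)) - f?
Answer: -7690143/16 ≈ -4.8063e+5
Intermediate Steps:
q(P) = (21 + P)/(2*P) (q(P) = (P + (5 + 16))/((2*P)) = (P + 21)*(1/(2*P)) = (21 + P)*(1/(2*P)) = (21 + P)/(2*P))
q(V(-19)) - f = (½)*(21 - 24)/(-24) - 1*480634 = (½)*(-1/24)*(-3) - 480634 = 1/16 - 480634 = -7690143/16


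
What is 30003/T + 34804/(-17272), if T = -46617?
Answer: -178389157/67097402 ≈ -2.6587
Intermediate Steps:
30003/T + 34804/(-17272) = 30003/(-46617) + 34804/(-17272) = 30003*(-1/46617) + 34804*(-1/17272) = -10001/15539 - 8701/4318 = -178389157/67097402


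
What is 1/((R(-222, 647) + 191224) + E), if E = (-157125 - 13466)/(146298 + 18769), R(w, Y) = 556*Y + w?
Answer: 165067/90907838587 ≈ 1.8158e-6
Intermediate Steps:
R(w, Y) = w + 556*Y
E = -170591/165067 ≈ -1.0335
1/((R(-222, 647) + 191224) + E) = 1/(((-222 + 556*647) + 191224) - 170591/165067) = 1/(((-222 + 359732) + 191224) - 170591/165067) = 1/((359510 + 191224) - 170591/165067) = 1/(550734 - 170591/165067) = 1/(90907838587/165067) = 165067/90907838587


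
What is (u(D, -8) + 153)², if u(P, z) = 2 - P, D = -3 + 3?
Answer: 24025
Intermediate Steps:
D = 0
(u(D, -8) + 153)² = ((2 - 1*0) + 153)² = ((2 + 0) + 153)² = (2 + 153)² = 155² = 24025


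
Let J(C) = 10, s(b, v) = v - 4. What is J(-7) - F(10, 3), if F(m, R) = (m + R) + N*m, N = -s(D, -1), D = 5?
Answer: -53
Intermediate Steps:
s(b, v) = -4 + v
N = 5 (N = -(-4 - 1) = -1*(-5) = 5)
F(m, R) = R + 6*m (F(m, R) = (m + R) + 5*m = (R + m) + 5*m = R + 6*m)
J(-7) - F(10, 3) = 10 - (3 + 6*10) = 10 - (3 + 60) = 10 - 1*63 = 10 - 63 = -53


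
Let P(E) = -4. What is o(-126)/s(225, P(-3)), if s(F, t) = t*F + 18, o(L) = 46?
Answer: -23/441 ≈ -0.052154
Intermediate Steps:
s(F, t) = 18 + F*t (s(F, t) = F*t + 18 = 18 + F*t)
o(-126)/s(225, P(-3)) = 46/(18 + 225*(-4)) = 46/(18 - 900) = 46/(-882) = 46*(-1/882) = -23/441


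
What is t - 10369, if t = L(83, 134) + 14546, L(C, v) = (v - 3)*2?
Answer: 4439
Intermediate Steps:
L(C, v) = -6 + 2*v (L(C, v) = (-3 + v)*2 = -6 + 2*v)
t = 14808 (t = (-6 + 2*134) + 14546 = (-6 + 268) + 14546 = 262 + 14546 = 14808)
t - 10369 = 14808 - 10369 = 4439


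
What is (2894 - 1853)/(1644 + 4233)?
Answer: 347/1959 ≈ 0.17713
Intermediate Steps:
(2894 - 1853)/(1644 + 4233) = 1041/5877 = 1041*(1/5877) = 347/1959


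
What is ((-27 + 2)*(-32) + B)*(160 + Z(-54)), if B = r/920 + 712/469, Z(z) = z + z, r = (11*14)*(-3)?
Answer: 2246545353/53935 ≈ 41653.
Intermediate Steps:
r = -462 (r = 154*(-3) = -462)
Z(z) = 2*z
B = 219181/215740 (B = -462/920 + 712/469 = -462*1/920 + 712*(1/469) = -231/460 + 712/469 = 219181/215740 ≈ 1.0159)
((-27 + 2)*(-32) + B)*(160 + Z(-54)) = ((-27 + 2)*(-32) + 219181/215740)*(160 + 2*(-54)) = (-25*(-32) + 219181/215740)*(160 - 108) = (800 + 219181/215740)*52 = (172811181/215740)*52 = 2246545353/53935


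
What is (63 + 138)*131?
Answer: 26331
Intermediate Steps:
(63 + 138)*131 = 201*131 = 26331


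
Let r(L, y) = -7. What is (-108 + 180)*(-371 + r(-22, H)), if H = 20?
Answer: -27216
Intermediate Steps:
(-108 + 180)*(-371 + r(-22, H)) = (-108 + 180)*(-371 - 7) = 72*(-378) = -27216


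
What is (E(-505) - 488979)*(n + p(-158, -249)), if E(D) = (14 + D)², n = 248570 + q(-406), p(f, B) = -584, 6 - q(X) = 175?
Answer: -61433338666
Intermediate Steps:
q(X) = -169 (q(X) = 6 - 1*175 = 6 - 175 = -169)
n = 248401 (n = 248570 - 169 = 248401)
(E(-505) - 488979)*(n + p(-158, -249)) = ((14 - 505)² - 488979)*(248401 - 584) = ((-491)² - 488979)*247817 = (241081 - 488979)*247817 = -247898*247817 = -61433338666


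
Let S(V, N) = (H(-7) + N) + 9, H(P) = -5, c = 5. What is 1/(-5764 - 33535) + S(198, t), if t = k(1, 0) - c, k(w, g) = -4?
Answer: -196496/39299 ≈ -5.0000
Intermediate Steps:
t = -9 (t = -4 - 1*5 = -4 - 5 = -9)
S(V, N) = 4 + N (S(V, N) = (-5 + N) + 9 = 4 + N)
1/(-5764 - 33535) + S(198, t) = 1/(-5764 - 33535) + (4 - 9) = 1/(-39299) - 5 = -1/39299 - 5 = -196496/39299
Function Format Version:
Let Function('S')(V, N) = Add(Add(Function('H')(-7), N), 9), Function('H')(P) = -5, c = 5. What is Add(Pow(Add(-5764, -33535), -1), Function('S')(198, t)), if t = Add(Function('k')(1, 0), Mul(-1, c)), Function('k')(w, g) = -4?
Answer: Rational(-196496, 39299) ≈ -5.0000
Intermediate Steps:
t = -9 (t = Add(-4, Mul(-1, 5)) = Add(-4, -5) = -9)
Function('S')(V, N) = Add(4, N) (Function('S')(V, N) = Add(Add(-5, N), 9) = Add(4, N))
Add(Pow(Add(-5764, -33535), -1), Function('S')(198, t)) = Add(Pow(Add(-5764, -33535), -1), Add(4, -9)) = Add(Pow(-39299, -1), -5) = Add(Rational(-1, 39299), -5) = Rational(-196496, 39299)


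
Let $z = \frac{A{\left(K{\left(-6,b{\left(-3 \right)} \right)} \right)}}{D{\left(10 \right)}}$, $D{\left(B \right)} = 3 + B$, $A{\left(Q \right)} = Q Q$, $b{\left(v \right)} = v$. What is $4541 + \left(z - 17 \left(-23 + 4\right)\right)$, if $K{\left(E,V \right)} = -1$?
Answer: $\frac{63233}{13} \approx 4864.1$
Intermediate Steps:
$A{\left(Q \right)} = Q^{2}$
$z = \frac{1}{13}$ ($z = \frac{\left(-1\right)^{2}}{3 + 10} = 1 \cdot \frac{1}{13} = \frac{1}{13} \approx 0.076923$)
$4541 + \left(z - 17 \left(-23 + 4\right)\right) = 4541 - \left(- \frac{1}{13} + 17 \left(-23 + 4\right)\right) = 4541 + \left(\frac{1}{13} - -323\right) = 4541 + \left(\frac{1}{13} + 323\right) = 4541 + \frac{4200}{13} = \frac{63233}{13}$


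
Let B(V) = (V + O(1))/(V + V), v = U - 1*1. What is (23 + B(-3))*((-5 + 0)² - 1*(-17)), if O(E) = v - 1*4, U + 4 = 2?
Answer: 1036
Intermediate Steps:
U = -2 (U = -4 + 2 = -2)
v = -3 (v = -2 - 1*1 = -2 - 1 = -3)
O(E) = -7 (O(E) = -3 - 1*4 = -3 - 4 = -7)
B(V) = (-7 + V)/(2*V) (B(V) = (V - 7)/(V + V) = (-7 + V)/((2*V)) = (-7 + V)*(1/(2*V)) = (-7 + V)/(2*V))
(23 + B(-3))*((-5 + 0)² - 1*(-17)) = (23 + (½)*(-7 - 3)/(-3))*((-5 + 0)² - 1*(-17)) = (23 + (½)*(-⅓)*(-10))*((-5)² + 17) = (23 + 5/3)*(25 + 17) = (74/3)*42 = 1036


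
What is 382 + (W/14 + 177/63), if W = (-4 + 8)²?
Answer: 8105/21 ≈ 385.95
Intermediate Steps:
W = 16 (W = 4² = 16)
382 + (W/14 + 177/63) = 382 + (16/14 + 177/63) = 382 + (16*(1/14) + 177*(1/63)) = 382 + (8/7 + 59/21) = 382 + 83/21 = 8105/21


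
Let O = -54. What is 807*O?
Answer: -43578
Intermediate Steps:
807*O = 807*(-54) = -43578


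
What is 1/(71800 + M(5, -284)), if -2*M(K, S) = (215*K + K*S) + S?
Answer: 2/144229 ≈ 1.3867e-5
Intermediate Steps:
M(K, S) = -215*K/2 - S/2 - K*S/2 (M(K, S) = -((215*K + K*S) + S)/2 = -(S + 215*K + K*S)/2 = -215*K/2 - S/2 - K*S/2)
1/(71800 + M(5, -284)) = 1/(71800 + (-215/2*5 - ½*(-284) - ½*5*(-284))) = 1/(71800 + (-1075/2 + 142 + 710)) = 1/(71800 + 629/2) = 1/(144229/2) = 2/144229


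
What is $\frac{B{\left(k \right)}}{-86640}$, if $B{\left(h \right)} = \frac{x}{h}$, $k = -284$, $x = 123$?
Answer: $\frac{41}{8201920} \approx 4.9988 \cdot 10^{-6}$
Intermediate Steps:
$B{\left(h \right)} = \frac{123}{h}$
$\frac{B{\left(k \right)}}{-86640} = \frac{123 \frac{1}{-284}}{-86640} = 123 \left(- \frac{1}{284}\right) \left(- \frac{1}{86640}\right) = \left(- \frac{123}{284}\right) \left(- \frac{1}{86640}\right) = \frac{41}{8201920}$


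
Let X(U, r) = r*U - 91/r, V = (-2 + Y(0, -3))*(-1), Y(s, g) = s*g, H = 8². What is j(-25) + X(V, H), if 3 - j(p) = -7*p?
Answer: -2907/64 ≈ -45.422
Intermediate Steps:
j(p) = 3 + 7*p (j(p) = 3 - (-7)*p = 3 + 7*p)
H = 64
Y(s, g) = g*s
V = 2 (V = (-2 - 3*0)*(-1) = (-2 + 0)*(-1) = -2*(-1) = 2)
X(U, r) = -91/r + U*r (X(U, r) = U*r - 91/r = -91/r + U*r)
j(-25) + X(V, H) = (3 + 7*(-25)) + (-91/64 + 2*64) = (3 - 175) + (-91*1/64 + 128) = -172 + (-91/64 + 128) = -172 + 8101/64 = -2907/64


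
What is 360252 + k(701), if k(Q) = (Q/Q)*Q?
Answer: 360953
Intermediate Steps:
k(Q) = Q (k(Q) = 1*Q = Q)
360252 + k(701) = 360252 + 701 = 360953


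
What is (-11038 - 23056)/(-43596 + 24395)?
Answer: 34094/19201 ≈ 1.7756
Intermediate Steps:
(-11038 - 23056)/(-43596 + 24395) = -34094/(-19201) = -34094*(-1/19201) = 34094/19201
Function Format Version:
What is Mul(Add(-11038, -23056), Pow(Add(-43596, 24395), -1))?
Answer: Rational(34094, 19201) ≈ 1.7756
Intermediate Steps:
Mul(Add(-11038, -23056), Pow(Add(-43596, 24395), -1)) = Mul(-34094, Pow(-19201, -1)) = Mul(-34094, Rational(-1, 19201)) = Rational(34094, 19201)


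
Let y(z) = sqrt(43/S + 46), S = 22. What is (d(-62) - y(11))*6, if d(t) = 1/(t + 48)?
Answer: -3/7 - 3*sqrt(23210)/11 ≈ -41.978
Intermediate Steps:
d(t) = 1/(48 + t)
y(z) = sqrt(23210)/22 (y(z) = sqrt(43/22 + 46) = sqrt(1055/22) = sqrt(23210)/22)
(d(-62) - y(11))*6 = (1/(48 - 62) - sqrt(23210)/22)*6 = (1/(-14) - sqrt(23210)/22)*6 = (-1/14 - sqrt(23210)/22)*6 = -3/7 - 3*sqrt(23210)/11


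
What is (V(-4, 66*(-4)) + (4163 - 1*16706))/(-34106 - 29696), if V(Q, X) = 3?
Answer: 330/1679 ≈ 0.19655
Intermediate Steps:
(V(-4, 66*(-4)) + (4163 - 1*16706))/(-34106 - 29696) = (3 + (4163 - 1*16706))/(-34106 - 29696) = (3 + (4163 - 16706))/(-63802) = (3 - 12543)*(-1/63802) = -12540*(-1/63802) = 330/1679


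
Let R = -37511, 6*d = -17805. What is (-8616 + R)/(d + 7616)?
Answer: -92254/9297 ≈ -9.9230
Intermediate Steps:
d = -5935/2 (d = (⅙)*(-17805) = -5935/2 ≈ -2967.5)
(-8616 + R)/(d + 7616) = (-8616 - 37511)/(-5935/2 + 7616) = -46127/9297/2 = -46127*2/9297 = -92254/9297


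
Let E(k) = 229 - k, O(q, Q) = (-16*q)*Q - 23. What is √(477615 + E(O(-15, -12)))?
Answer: √480747 ≈ 693.36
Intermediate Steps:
O(q, Q) = -23 - 16*Q*q (O(q, Q) = -16*Q*q - 23 = -23 - 16*Q*q)
√(477615 + E(O(-15, -12))) = √(477615 + (229 - (-23 - 16*(-12)*(-15)))) = √(477615 + (229 - (-23 - 2880))) = √(477615 + (229 - 1*(-2903))) = √(477615 + (229 + 2903)) = √(477615 + 3132) = √480747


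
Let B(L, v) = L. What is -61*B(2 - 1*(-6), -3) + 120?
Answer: -368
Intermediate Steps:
-61*B(2 - 1*(-6), -3) + 120 = -61*(2 - 1*(-6)) + 120 = -61*(2 + 6) + 120 = -61*8 + 120 = -488 + 120 = -368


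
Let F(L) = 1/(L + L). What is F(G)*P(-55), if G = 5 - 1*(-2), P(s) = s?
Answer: -55/14 ≈ -3.9286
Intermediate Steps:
G = 7 (G = 5 + 2 = 7)
F(L) = 1/(2*L)
F(G)*P(-55) = ((½)/7)*(-55) = ((½)*(⅐))*(-55) = (1/14)*(-55) = -55/14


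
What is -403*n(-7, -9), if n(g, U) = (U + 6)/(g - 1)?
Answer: -1209/8 ≈ -151.13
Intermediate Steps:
n(g, U) = (6 + U)/(-1 + g)
-403*n(-7, -9) = -403*(6 - 9)/(-1 - 7) = -403*(-3)/(-8) = -(-403)*(-3)/8 = -403*3/8 = -1209/8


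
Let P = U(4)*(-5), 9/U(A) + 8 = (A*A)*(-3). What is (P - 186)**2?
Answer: 107557641/3136 ≈ 34298.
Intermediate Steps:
U(A) = 9/(-8 - 3*A**2) (U(A) = 9/(-8 + (A*A)*(-3)) = 9/(-8 + A**2*(-3)) = 9/(-8 - 3*A**2))
P = 45/56 (P = -9/(8 + 3*4**2)*(-5) = -9/(8 + 3*16)*(-5) = -9/(8 + 48)*(-5) = -9/56*(-5) = 45/56 ≈ 0.80357)
(P - 186)**2 = (45/56 - 186)**2 = (-10371/56)**2 = 107557641/3136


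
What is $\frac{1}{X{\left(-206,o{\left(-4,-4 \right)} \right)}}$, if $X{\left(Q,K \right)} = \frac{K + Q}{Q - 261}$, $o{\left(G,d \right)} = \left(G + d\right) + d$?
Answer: $\frac{467}{218} \approx 2.1422$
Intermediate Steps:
$o{\left(G,d \right)} = G + 2 d$
$X{\left(Q,K \right)} = \frac{K + Q}{-261 + Q}$
$\frac{1}{X{\left(-206,o{\left(-4,-4 \right)} \right)}} = \frac{1}{\frac{1}{-261 - 206} \left(\left(-4 + 2 \left(-4\right)\right) - 206\right)} = \frac{1}{\frac{1}{-467} \left(\left(-4 - 8\right) - 206\right)} = \frac{1}{\left(- \frac{1}{467}\right) \left(-12 - 206\right)} = \frac{1}{\left(- \frac{1}{467}\right) \left(-218\right)} = \frac{1}{\frac{218}{467}} = \frac{467}{218}$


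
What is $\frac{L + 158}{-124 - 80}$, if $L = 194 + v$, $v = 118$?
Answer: $- \frac{235}{102} \approx -2.3039$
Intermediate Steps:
$L = 312$ ($L = 194 + 118 = 312$)
$\frac{L + 158}{-124 - 80} = \frac{312 + 158}{-124 - 80} = \frac{470}{-204} = 470 \left(- \frac{1}{204}\right) = - \frac{235}{102}$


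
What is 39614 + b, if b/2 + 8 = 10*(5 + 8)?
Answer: 39858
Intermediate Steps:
b = 244 (b = -16 + 2*(10*(5 + 8)) = -16 + 2*(10*13) = -16 + 2*130 = -16 + 260 = 244)
39614 + b = 39614 + 244 = 39858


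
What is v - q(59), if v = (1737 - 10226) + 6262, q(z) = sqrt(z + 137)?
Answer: -2241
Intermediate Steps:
q(z) = sqrt(137 + z)
v = -2227 (v = -8489 + 6262 = -2227)
v - q(59) = -2227 - sqrt(137 + 59) = -2227 - sqrt(196) = -2227 - 1*14 = -2227 - 14 = -2241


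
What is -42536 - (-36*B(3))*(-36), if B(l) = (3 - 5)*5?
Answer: -29576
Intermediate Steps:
B(l) = -10 (B(l) = -2*5 = -10)
-42536 - (-36*B(3))*(-36) = -42536 - (-36*(-10))*(-36) = -42536 - 360*(-36) = -42536 - 1*(-12960) = -42536 + 12960 = -29576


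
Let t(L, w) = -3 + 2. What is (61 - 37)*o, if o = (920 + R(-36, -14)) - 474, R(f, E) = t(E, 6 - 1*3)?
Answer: 10680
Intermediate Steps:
t(L, w) = -1
R(f, E) = -1
o = 445 (o = (920 - 1) - 474 = 919 - 474 = 445)
(61 - 37)*o = (61 - 37)*445 = 24*445 = 10680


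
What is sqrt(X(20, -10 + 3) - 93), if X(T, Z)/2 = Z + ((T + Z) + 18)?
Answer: 3*I*sqrt(5) ≈ 6.7082*I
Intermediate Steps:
X(T, Z) = 36 + 2*T + 4*Z (X(T, Z) = 2*(Z + ((T + Z) + 18)) = 2*(Z + (18 + T + Z)) = 2*(18 + T + 2*Z) = 36 + 2*T + 4*Z)
sqrt(X(20, -10 + 3) - 93) = sqrt((36 + 2*20 + 4*(-10 + 3)) - 93) = sqrt((36 + 40 + 4*(-7)) - 93) = sqrt((36 + 40 - 28) - 93) = sqrt(48 - 93) = sqrt(-45) = 3*I*sqrt(5)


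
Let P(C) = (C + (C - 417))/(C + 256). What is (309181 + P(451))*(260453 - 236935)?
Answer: 5140833768136/707 ≈ 7.2713e+9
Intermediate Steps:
P(C) = (-417 + 2*C)/(256 + C) (P(C) = (C + (-417 + C))/(256 + C) = (-417 + 2*C)/(256 + C))
(309181 + P(451))*(260453 - 236935) = (309181 + (-417 + 2*451)/(256 + 451))*(260453 - 236935) = (309181 + (-417 + 902)/707)*23518 = (309181 + (1/707)*485)*23518 = (309181 + 485/707)*23518 = (218591452/707)*23518 = 5140833768136/707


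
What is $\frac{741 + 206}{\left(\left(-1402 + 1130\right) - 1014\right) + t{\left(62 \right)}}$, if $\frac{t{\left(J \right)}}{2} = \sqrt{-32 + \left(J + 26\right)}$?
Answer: $- \frac{608921}{826786} - \frac{947 \sqrt{14}}{413393} \approx -0.74506$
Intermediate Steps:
$t{\left(J \right)} = 2 \sqrt{-6 + J}$ ($t{\left(J \right)} = 2 \sqrt{-32 + \left(J + 26\right)} = 2 \sqrt{-32 + \left(26 + J\right)} = 2 \sqrt{-6 + J}$)
$\frac{741 + 206}{\left(\left(-1402 + 1130\right) - 1014\right) + t{\left(62 \right)}} = \frac{741 + 206}{\left(\left(-1402 + 1130\right) - 1014\right) + 2 \sqrt{-6 + 62}} = \frac{947}{\left(-272 - 1014\right) + 2 \sqrt{56}} = \frac{947}{-1286 + 2 \cdot 2 \sqrt{14}} = \frac{947}{-1286 + 4 \sqrt{14}}$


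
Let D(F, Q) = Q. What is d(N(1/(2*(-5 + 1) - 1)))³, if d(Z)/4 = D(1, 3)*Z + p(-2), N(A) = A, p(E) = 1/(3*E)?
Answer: -8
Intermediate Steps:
p(E) = 1/(3*E)
d(Z) = -⅔ + 12*Z (d(Z) = 4*(3*Z + (⅓)/(-2)) = 4*(3*Z + (⅓)*(-½)) = 4*(3*Z - ⅙) = 4*(-⅙ + 3*Z) = -⅔ + 12*Z)
d(N(1/(2*(-5 + 1) - 1)))³ = (-⅔ + 12/(2*(-5 + 1) - 1))³ = (-⅔ + 12/(2*(-4) - 1))³ = (-⅔ + 12/(-8 - 1))³ = (-⅔ + 12/(-9))³ = (-⅔ + 12*(-⅑))³ = (-⅔ - 4/3)³ = (-2)³ = -8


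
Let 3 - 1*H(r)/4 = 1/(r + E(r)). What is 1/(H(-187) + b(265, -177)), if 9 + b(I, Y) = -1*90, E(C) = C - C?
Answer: -187/16265 ≈ -0.011497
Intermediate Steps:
E(C) = 0
b(I, Y) = -99 (b(I, Y) = -9 - 1*90 = -9 - 90 = -99)
H(r) = 12 - 4/r (H(r) = 12 - 4/(r + 0) = 12 - 4/r)
1/(H(-187) + b(265, -177)) = 1/((12 - 4/(-187)) - 99) = 1/((12 - 4*(-1/187)) - 99) = 1/((12 + 4/187) - 99) = 1/(2248/187 - 99) = 1/(-16265/187) = -187/16265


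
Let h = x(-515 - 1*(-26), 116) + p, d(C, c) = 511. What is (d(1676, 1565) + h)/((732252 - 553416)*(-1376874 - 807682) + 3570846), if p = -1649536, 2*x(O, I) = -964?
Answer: 1649507/390673685970 ≈ 4.2222e-6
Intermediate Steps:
x(O, I) = -482 (x(O, I) = (1/2)*(-964) = -482)
h = -1650018 (h = -482 - 1649536 = -1650018)
(d(1676, 1565) + h)/((732252 - 553416)*(-1376874 - 807682) + 3570846) = (511 - 1650018)/((732252 - 553416)*(-1376874 - 807682) + 3570846) = -1649507/(178836*(-2184556) + 3570846) = -1649507/(-390677256816 + 3570846) = -1649507/(-390673685970) = -1649507*(-1/390673685970) = 1649507/390673685970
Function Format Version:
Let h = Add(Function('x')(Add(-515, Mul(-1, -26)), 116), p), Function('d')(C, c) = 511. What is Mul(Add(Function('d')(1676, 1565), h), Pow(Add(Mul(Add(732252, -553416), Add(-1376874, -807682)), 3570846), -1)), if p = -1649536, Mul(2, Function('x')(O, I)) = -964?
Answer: Rational(1649507, 390673685970) ≈ 4.2222e-6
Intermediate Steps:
Function('x')(O, I) = -482 (Function('x')(O, I) = Mul(Rational(1, 2), -964) = -482)
h = -1650018 (h = Add(-482, -1649536) = -1650018)
Mul(Add(Function('d')(1676, 1565), h), Pow(Add(Mul(Add(732252, -553416), Add(-1376874, -807682)), 3570846), -1)) = Mul(Add(511, -1650018), Pow(Add(Mul(Add(732252, -553416), Add(-1376874, -807682)), 3570846), -1)) = Mul(-1649507, Pow(Add(Mul(178836, -2184556), 3570846), -1)) = Mul(-1649507, Pow(Add(-390677256816, 3570846), -1)) = Mul(-1649507, Pow(-390673685970, -1)) = Mul(-1649507, Rational(-1, 390673685970)) = Rational(1649507, 390673685970)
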